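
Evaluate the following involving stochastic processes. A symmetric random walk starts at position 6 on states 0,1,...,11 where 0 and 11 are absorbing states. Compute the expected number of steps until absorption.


For symmetric RW on 0,...,N with absorbing barriers, E(i) = i*(N-i)
E(6) = 6 * 5 = 30

30


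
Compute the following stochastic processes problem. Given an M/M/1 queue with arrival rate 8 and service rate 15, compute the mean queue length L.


rho = 8/15 = 0.5333
L = rho/(1-rho)
= 0.5333/0.4667
= 1.1429

1.1429


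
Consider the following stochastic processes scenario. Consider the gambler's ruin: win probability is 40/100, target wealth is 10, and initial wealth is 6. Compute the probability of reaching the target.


Gambler's ruin formula:
r = q/p = 0.6000/0.4000 = 1.5000
P(win) = (1 - r^i)/(1 - r^N)
= (1 - 1.5000^6)/(1 - 1.5000^10)
= 0.1834

0.1834


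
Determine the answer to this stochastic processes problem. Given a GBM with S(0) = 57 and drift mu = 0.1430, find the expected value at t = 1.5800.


E[S(t)] = S(0) * exp(mu * t)
= 57 * exp(0.1430 * 1.5800)
= 57 * 1.2535
= 71.4495

71.4495


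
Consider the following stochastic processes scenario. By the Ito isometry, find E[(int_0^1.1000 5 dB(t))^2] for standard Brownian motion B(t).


By Ito isometry: E[(int f dB)^2] = int f^2 dt
= 5^2 * 1.1000
= 25 * 1.1000 = 27.5000

27.5000


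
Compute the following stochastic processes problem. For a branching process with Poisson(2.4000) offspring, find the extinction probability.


Since mu = 2.4000 > 1, extinction prob q < 1.
Solve s = exp(mu*(s-1)) iteratively.
q = 0.1214

0.1214


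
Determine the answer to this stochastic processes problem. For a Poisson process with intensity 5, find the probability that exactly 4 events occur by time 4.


P(N(t)=k) = (lambda*t)^k * exp(-lambda*t) / k!
lambda*t = 20
= 20^4 * exp(-20) / 4!
= 160000 * 2.0612e-09 / 24
= 1.3741e-05

1.3741e-05


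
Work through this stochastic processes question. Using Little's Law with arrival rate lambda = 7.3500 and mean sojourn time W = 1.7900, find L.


Little's Law: L = lambda * W
= 7.3500 * 1.7900
= 13.1565

13.1565


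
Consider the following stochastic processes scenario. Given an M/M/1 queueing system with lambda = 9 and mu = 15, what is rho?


rho = lambda/mu
= 9/15
= 0.6000

0.6000


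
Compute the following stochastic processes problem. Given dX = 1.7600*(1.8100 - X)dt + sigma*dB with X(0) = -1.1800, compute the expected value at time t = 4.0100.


E[X(t)] = mu + (X(0) - mu)*exp(-theta*t)
= 1.8100 + (-1.1800 - 1.8100)*exp(-1.7600*4.0100)
= 1.8100 + -2.9900 * 8.6084e-04
= 1.8074

1.8074


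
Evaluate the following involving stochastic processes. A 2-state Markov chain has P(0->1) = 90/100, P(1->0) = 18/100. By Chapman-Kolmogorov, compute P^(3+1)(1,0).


P^4 = P^3 * P^1
Computing via matrix multiplication of the transition matrix.
Entry (1,0) of P^4 = 0.1667

0.1667


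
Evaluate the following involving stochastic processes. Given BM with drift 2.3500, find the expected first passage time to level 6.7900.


Expected first passage time = a/mu
= 6.7900/2.3500
= 2.8894

2.8894


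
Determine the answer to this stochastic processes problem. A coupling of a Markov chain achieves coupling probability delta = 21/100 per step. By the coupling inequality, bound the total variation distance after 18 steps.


TV distance bound <= (1-delta)^n
= (1 - 0.2100)^18
= 0.7900^18
= 0.0144

0.0144


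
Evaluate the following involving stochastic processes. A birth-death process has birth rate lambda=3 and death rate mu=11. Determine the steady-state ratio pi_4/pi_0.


For birth-death process, pi_n/pi_0 = (lambda/mu)^n
= (3/11)^4
= 0.0055

0.0055


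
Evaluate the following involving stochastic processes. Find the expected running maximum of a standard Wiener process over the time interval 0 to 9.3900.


E(max B(s)) = sqrt(2t/pi)
= sqrt(2*9.3900/pi)
= sqrt(5.9779)
= 2.4450

2.4450


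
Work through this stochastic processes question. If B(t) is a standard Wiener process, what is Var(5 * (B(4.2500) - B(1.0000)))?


Var(alpha*(B(t)-B(s))) = alpha^2 * (t-s)
= 5^2 * (4.2500 - 1.0000)
= 25 * 3.2500
= 81.2500

81.2500


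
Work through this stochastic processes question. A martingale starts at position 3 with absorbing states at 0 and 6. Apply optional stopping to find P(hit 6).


By optional stopping theorem: E(M at tau) = M(0) = 3
P(hit 6)*6 + P(hit 0)*0 = 3
P(hit 6) = (3 - 0)/(6 - 0) = 1/2 = 0.5000

0.5000


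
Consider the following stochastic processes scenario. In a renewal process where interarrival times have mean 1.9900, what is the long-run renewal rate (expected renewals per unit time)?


Long-run renewal rate = 1/E(X)
= 1/1.9900
= 0.5025

0.5025


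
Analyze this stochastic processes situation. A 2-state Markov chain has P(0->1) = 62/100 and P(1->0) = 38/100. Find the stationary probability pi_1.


Stationary distribution: pi_0 = p10/(p01+p10), pi_1 = p01/(p01+p10)
p01 = 0.6200, p10 = 0.3800
pi_1 = 0.6200

0.6200


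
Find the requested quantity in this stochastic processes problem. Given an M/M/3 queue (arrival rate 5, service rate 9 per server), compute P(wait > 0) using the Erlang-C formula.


a = lambda/mu = 0.5556
rho = a/c = 0.1852
Erlang-C formula applied:
C(c,a) = 0.0201

0.0201


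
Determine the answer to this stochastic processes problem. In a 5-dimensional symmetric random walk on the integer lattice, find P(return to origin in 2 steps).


P(return in 2 steps) = P(reverse first step) = 1/(2d)
= 1/10
= 0.1000

0.1000


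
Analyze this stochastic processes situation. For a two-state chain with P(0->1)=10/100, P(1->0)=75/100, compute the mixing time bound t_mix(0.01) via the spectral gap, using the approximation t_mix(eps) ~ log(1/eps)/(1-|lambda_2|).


lambda_2 = |1 - p01 - p10| = |1 - 0.1000 - 0.7500| = 0.1500
t_mix ~ log(1/eps)/(1 - |lambda_2|)
= log(100)/(1 - 0.1500) = 4.6052/0.8500
= 5.4178

5.4178


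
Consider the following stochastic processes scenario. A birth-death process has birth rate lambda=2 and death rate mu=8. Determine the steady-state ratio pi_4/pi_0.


For birth-death process, pi_n/pi_0 = (lambda/mu)^n
= (2/8)^4
= 0.0039

0.0039


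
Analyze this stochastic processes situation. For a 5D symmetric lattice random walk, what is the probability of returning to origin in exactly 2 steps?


P(return in 2 steps) = P(reverse first step) = 1/(2d)
= 1/10
= 0.1000

0.1000


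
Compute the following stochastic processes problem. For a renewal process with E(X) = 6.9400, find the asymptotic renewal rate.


Long-run renewal rate = 1/E(X)
= 1/6.9400
= 0.1441

0.1441


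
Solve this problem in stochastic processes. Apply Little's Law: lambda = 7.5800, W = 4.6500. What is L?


Little's Law: L = lambda * W
= 7.5800 * 4.6500
= 35.2470

35.2470


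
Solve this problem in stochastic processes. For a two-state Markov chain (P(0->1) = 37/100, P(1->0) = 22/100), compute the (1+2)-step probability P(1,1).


P^3 = P^1 * P^2
Computing via matrix multiplication of the transition matrix.
Entry (1,1) of P^3 = 0.6528

0.6528


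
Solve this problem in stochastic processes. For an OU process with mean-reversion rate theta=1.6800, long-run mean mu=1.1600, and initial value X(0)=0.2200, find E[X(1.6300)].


E[X(t)] = mu + (X(0) - mu)*exp(-theta*t)
= 1.1600 + (0.2200 - 1.1600)*exp(-1.6800*1.6300)
= 1.1600 + -0.9400 * 0.0647
= 1.0992

1.0992


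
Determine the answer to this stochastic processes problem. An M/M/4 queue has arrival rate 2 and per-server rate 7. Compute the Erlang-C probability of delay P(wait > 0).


a = lambda/mu = 0.2857
rho = a/c = 0.0714
Erlang-C formula applied:
C(c,a) = 2.2471e-04

2.2471e-04


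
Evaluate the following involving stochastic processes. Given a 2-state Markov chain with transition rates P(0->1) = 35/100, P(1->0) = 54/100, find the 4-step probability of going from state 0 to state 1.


Computing P^4 by matrix multiplication.
P = [[0.6500, 0.3500], [0.5400, 0.4600]]
After raising P to the power 4:
P^4(0,1) = 0.3932

0.3932


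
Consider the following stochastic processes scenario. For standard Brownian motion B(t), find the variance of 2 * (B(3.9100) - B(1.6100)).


Var(alpha*(B(t)-B(s))) = alpha^2 * (t-s)
= 2^2 * (3.9100 - 1.6100)
= 4 * 2.3000
= 9.2000

9.2000


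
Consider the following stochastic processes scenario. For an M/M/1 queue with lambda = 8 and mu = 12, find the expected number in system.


rho = 8/12 = 0.6667
L = rho/(1-rho)
= 0.6667/0.3333
= 2.0000

2.0000


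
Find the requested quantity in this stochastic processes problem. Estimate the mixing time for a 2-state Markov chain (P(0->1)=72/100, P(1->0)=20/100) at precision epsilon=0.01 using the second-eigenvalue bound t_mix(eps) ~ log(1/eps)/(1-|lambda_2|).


lambda_2 = |1 - p01 - p10| = |1 - 0.7200 - 0.2000| = 0.0800
t_mix ~ log(1/eps)/(1 - |lambda_2|)
= log(100)/(1 - 0.0800) = 4.6052/0.9200
= 5.0056

5.0056


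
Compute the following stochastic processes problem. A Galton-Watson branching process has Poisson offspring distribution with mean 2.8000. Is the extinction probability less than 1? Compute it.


Since mu = 2.8000 > 1, extinction prob q < 1.
Solve s = exp(mu*(s-1)) iteratively.
q = 0.0750

0.0750


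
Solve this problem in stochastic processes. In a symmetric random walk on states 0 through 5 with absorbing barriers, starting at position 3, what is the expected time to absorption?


For symmetric RW on 0,...,N with absorbing barriers, E(i) = i*(N-i)
E(3) = 3 * 2 = 6

6


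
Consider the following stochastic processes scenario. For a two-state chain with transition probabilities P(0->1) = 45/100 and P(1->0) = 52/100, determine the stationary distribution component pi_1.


Stationary distribution: pi_0 = p10/(p01+p10), pi_1 = p01/(p01+p10)
p01 = 0.4500, p10 = 0.5200
pi_1 = 0.4639

0.4639


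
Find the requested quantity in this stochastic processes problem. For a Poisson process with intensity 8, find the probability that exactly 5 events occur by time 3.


P(N(t)=k) = (lambda*t)^k * exp(-lambda*t) / k!
lambda*t = 24
= 24^5 * exp(-24) / 5!
= 7962624 * 3.7751e-11 / 120
= 2.5050e-06

2.5050e-06


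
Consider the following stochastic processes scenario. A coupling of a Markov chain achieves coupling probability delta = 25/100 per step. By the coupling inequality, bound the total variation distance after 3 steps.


TV distance bound <= (1-delta)^n
= (1 - 0.2500)^3
= 0.7500^3
= 0.4219

0.4219


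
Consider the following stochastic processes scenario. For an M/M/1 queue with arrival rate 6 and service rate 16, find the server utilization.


rho = lambda/mu
= 6/16
= 0.3750

0.3750


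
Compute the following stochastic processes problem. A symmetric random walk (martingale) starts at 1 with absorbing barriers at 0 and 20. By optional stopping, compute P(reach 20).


By optional stopping theorem: E(M at tau) = M(0) = 1
P(hit 20)*20 + P(hit 0)*0 = 1
P(hit 20) = (1 - 0)/(20 - 0) = 1/20 = 0.0500

0.0500


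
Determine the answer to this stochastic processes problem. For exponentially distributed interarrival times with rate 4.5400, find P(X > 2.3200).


P(X > t) = exp(-lambda * t)
= exp(-4.5400 * 2.3200)
= exp(-10.5328) = 2.6648e-05

2.6648e-05


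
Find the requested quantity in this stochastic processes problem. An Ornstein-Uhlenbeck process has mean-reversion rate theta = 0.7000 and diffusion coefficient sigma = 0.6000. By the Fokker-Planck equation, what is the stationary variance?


Stationary variance = sigma^2 / (2*theta)
= 0.6000^2 / (2*0.7000)
= 0.3600 / 1.4000
= 0.2571

0.2571


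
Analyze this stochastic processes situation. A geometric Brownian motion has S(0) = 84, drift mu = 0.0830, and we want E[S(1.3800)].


E[S(t)] = S(0) * exp(mu * t)
= 84 * exp(0.0830 * 1.3800)
= 84 * 1.1214
= 94.1940

94.1940


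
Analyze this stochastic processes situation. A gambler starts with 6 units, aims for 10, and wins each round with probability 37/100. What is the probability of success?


Gambler's ruin formula:
r = q/p = 0.6300/0.3700 = 1.7027
P(win) = (1 - r^i)/(1 - r^N)
= (1 - 1.7027^6)/(1 - 1.7027^10)
= 0.1146

0.1146


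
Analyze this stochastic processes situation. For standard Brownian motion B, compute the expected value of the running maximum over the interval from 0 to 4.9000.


E(max B(s)) = sqrt(2t/pi)
= sqrt(2*4.9000/pi)
= sqrt(3.1194)
= 1.7662

1.7662


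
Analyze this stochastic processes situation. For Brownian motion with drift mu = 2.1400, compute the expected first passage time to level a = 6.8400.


Expected first passage time = a/mu
= 6.8400/2.1400
= 3.1963

3.1963


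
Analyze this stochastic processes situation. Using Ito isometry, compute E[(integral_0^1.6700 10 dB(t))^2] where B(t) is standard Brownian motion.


By Ito isometry: E[(int f dB)^2] = int f^2 dt
= 10^2 * 1.6700
= 100 * 1.6700 = 167.0000

167.0000


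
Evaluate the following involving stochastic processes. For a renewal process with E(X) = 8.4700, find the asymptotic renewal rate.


Long-run renewal rate = 1/E(X)
= 1/8.4700
= 0.1181

0.1181


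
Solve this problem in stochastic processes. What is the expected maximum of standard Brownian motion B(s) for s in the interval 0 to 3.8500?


E(max B(s)) = sqrt(2t/pi)
= sqrt(2*3.8500/pi)
= sqrt(2.4510)
= 1.5656

1.5656


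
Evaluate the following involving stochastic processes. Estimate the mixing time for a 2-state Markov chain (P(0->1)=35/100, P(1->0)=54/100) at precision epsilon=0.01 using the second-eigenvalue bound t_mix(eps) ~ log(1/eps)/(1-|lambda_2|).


lambda_2 = |1 - p01 - p10| = |1 - 0.3500 - 0.5400| = 0.1100
t_mix ~ log(1/eps)/(1 - |lambda_2|)
= log(100)/(1 - 0.1100) = 4.6052/0.8900
= 5.1743

5.1743


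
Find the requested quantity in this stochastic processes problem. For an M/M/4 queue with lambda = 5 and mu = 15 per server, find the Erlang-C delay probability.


a = lambda/mu = 0.3333
rho = a/c = 0.0833
Erlang-C formula applied:
C(c,a) = 4.0209e-04

4.0209e-04


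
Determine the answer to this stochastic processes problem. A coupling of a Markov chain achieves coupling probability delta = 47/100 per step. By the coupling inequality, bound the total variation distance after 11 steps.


TV distance bound <= (1-delta)^n
= (1 - 0.4700)^11
= 0.5300^11
= 9.2690e-04

9.2690e-04


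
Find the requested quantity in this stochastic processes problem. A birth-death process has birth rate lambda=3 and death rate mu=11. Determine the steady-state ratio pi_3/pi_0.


For birth-death process, pi_n/pi_0 = (lambda/mu)^n
= (3/11)^3
= 0.0203

0.0203


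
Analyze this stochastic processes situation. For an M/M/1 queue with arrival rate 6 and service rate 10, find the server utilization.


rho = lambda/mu
= 6/10
= 0.6000

0.6000


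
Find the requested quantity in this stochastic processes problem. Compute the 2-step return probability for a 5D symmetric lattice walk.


P(return in 2 steps) = P(reverse first step) = 1/(2d)
= 1/10
= 0.1000

0.1000


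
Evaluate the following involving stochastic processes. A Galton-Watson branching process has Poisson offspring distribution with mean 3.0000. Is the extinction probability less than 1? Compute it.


Since mu = 3.0000 > 1, extinction prob q < 1.
Solve s = exp(mu*(s-1)) iteratively.
q = 0.0595

0.0595


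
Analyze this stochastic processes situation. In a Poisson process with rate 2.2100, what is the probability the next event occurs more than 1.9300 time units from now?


P(X > t) = exp(-lambda * t)
= exp(-2.2100 * 1.9300)
= exp(-4.2653) = 0.0140

0.0140


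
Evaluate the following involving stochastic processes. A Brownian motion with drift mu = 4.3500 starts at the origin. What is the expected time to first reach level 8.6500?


Expected first passage time = a/mu
= 8.6500/4.3500
= 1.9885

1.9885


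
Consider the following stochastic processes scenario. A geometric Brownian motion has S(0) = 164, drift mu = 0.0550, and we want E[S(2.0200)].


E[S(t)] = S(0) * exp(mu * t)
= 164 * exp(0.0550 * 2.0200)
= 164 * 1.1175
= 183.2711

183.2711


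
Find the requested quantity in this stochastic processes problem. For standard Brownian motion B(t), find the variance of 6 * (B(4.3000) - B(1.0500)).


Var(alpha*(B(t)-B(s))) = alpha^2 * (t-s)
= 6^2 * (4.3000 - 1.0500)
= 36 * 3.2500
= 117.0000

117.0000


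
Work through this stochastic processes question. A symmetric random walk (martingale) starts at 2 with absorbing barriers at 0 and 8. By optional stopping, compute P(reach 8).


By optional stopping theorem: E(M at tau) = M(0) = 2
P(hit 8)*8 + P(hit 0)*0 = 2
P(hit 8) = (2 - 0)/(8 - 0) = 1/4 = 0.2500

0.2500


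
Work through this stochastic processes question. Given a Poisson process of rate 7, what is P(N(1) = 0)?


P(N(t)=k) = (lambda*t)^k * exp(-lambda*t) / k!
lambda*t = 7
= 7^0 * exp(-7) / 0!
= 1 * 9.1188e-04 / 1
= 9.1188e-04

9.1188e-04


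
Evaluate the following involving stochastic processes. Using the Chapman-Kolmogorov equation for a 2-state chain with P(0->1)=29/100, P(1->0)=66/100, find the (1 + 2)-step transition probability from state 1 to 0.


P^3 = P^1 * P^2
Computing via matrix multiplication of the transition matrix.
Entry (1,0) of P^3 = 0.6946

0.6946


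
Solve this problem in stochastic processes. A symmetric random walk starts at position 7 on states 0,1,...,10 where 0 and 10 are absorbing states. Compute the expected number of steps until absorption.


For symmetric RW on 0,...,N with absorbing barriers, E(i) = i*(N-i)
E(7) = 7 * 3 = 21

21


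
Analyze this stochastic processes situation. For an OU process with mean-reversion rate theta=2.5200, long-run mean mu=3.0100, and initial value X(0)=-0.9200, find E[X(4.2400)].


E[X(t)] = mu + (X(0) - mu)*exp(-theta*t)
= 3.0100 + (-0.9200 - 3.0100)*exp(-2.5200*4.2400)
= 3.0100 + -3.9300 * 2.2890e-05
= 3.0099

3.0099


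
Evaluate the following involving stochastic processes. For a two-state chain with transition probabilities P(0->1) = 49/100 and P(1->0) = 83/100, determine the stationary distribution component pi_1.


Stationary distribution: pi_0 = p10/(p01+p10), pi_1 = p01/(p01+p10)
p01 = 0.4900, p10 = 0.8300
pi_1 = 0.3712

0.3712


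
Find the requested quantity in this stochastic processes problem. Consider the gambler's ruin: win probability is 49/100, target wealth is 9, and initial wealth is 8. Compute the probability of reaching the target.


Gambler's ruin formula:
r = q/p = 0.5100/0.4900 = 1.0408
P(win) = (1 - r^i)/(1 - r^N)
= (1 - 1.0408^8)/(1 - 1.0408^9)
= 0.8703

0.8703


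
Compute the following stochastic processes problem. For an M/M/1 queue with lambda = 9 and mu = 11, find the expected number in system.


rho = 9/11 = 0.8182
L = rho/(1-rho)
= 0.8182/0.1818
= 4.5000

4.5000


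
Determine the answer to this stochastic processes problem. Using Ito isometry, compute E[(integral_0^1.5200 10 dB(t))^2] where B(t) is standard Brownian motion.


By Ito isometry: E[(int f dB)^2] = int f^2 dt
= 10^2 * 1.5200
= 100 * 1.5200 = 152.0000

152.0000


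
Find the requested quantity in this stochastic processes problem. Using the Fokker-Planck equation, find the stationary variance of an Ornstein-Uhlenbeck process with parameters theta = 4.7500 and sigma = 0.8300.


Stationary variance = sigma^2 / (2*theta)
= 0.8300^2 / (2*4.7500)
= 0.6889 / 9.5000
= 0.0725

0.0725


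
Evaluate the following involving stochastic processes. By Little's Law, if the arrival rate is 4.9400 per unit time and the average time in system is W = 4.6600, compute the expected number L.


Little's Law: L = lambda * W
= 4.9400 * 4.6600
= 23.0204

23.0204


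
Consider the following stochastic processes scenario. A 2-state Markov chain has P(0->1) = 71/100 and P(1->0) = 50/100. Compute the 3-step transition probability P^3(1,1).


Computing P^3 by matrix multiplication.
P = [[0.2900, 0.7100], [0.5000, 0.5000]]
After raising P to the power 3:
P^3(1,1) = 0.5829

0.5829


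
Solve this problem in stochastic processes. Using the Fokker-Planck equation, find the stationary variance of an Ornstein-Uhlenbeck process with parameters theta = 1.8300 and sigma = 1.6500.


Stationary variance = sigma^2 / (2*theta)
= 1.6500^2 / (2*1.8300)
= 2.7225 / 3.6600
= 0.7439

0.7439


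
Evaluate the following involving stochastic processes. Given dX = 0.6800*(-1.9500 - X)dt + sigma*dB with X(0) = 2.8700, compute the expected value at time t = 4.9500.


E[X(t)] = mu + (X(0) - mu)*exp(-theta*t)
= -1.9500 + (2.8700 - -1.9500)*exp(-0.6800*4.9500)
= -1.9500 + 4.8200 * 0.0345
= -1.7836

-1.7836


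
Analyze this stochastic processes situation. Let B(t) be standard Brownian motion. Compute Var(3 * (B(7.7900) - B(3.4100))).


Var(alpha*(B(t)-B(s))) = alpha^2 * (t-s)
= 3^2 * (7.7900 - 3.4100)
= 9 * 4.3800
= 39.4200

39.4200


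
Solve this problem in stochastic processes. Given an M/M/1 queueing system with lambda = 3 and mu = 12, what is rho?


rho = lambda/mu
= 3/12
= 0.2500

0.2500


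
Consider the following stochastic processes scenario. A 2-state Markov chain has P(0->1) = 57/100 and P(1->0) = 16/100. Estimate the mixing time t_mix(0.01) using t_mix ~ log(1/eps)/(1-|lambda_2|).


lambda_2 = |1 - p01 - p10| = |1 - 0.5700 - 0.1600| = 0.2700
t_mix ~ log(1/eps)/(1 - |lambda_2|)
= log(100)/(1 - 0.2700) = 4.6052/0.7300
= 6.3085

6.3085


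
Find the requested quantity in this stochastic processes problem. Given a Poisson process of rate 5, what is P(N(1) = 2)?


P(N(t)=k) = (lambda*t)^k * exp(-lambda*t) / k!
lambda*t = 5
= 5^2 * exp(-5) / 2!
= 25 * 0.0067 / 2
= 0.0842

0.0842


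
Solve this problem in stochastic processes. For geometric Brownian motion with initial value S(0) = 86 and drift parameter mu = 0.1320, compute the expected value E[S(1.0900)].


E[S(t)] = S(0) * exp(mu * t)
= 86 * exp(0.1320 * 1.0900)
= 86 * 1.1547
= 99.3081

99.3081


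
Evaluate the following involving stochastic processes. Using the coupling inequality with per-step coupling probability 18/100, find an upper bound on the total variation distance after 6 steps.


TV distance bound <= (1-delta)^n
= (1 - 0.1800)^6
= 0.8200^6
= 0.3040

0.3040


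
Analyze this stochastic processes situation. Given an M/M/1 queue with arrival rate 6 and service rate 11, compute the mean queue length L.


rho = 6/11 = 0.5455
L = rho/(1-rho)
= 0.5455/0.4545
= 1.2000

1.2000


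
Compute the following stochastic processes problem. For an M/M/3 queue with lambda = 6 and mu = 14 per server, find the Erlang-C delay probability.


a = lambda/mu = 0.4286
rho = a/c = 0.1429
Erlang-C formula applied:
C(c,a) = 0.0100

0.0100


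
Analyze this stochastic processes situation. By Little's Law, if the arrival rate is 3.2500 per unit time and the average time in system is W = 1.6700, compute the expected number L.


Little's Law: L = lambda * W
= 3.2500 * 1.6700
= 5.4275

5.4275


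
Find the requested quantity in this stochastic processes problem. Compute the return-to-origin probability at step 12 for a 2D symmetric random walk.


P = C(12,6)^2 / 4^12
= 924^2 / 16777216
= 853776 / 16777216
= 0.0509

0.0509


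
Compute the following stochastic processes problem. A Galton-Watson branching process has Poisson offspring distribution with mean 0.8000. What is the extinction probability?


Since mu = 0.8000 <= 1, extinction probability = 1.

1.0000


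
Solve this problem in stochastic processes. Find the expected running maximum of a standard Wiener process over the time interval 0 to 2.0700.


E(max B(s)) = sqrt(2t/pi)
= sqrt(2*2.0700/pi)
= sqrt(1.3178)
= 1.1480

1.1480


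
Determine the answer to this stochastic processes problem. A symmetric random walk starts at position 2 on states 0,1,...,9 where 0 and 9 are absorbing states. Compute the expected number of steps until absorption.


For symmetric RW on 0,...,N with absorbing barriers, E(i) = i*(N-i)
E(2) = 2 * 7 = 14

14


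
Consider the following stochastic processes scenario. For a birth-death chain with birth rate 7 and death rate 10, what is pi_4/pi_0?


For birth-death process, pi_n/pi_0 = (lambda/mu)^n
= (7/10)^4
= 0.2401

0.2401


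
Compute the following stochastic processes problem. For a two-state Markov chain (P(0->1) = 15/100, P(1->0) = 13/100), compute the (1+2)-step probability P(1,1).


P^3 = P^1 * P^2
Computing via matrix multiplication of the transition matrix.
Entry (1,1) of P^3 = 0.7090

0.7090


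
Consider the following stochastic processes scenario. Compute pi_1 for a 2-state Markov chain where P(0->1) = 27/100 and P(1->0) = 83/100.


Stationary distribution: pi_0 = p10/(p01+p10), pi_1 = p01/(p01+p10)
p01 = 0.2700, p10 = 0.8300
pi_1 = 0.2455

0.2455


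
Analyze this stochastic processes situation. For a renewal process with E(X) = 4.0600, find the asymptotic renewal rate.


Long-run renewal rate = 1/E(X)
= 1/4.0600
= 0.2463

0.2463


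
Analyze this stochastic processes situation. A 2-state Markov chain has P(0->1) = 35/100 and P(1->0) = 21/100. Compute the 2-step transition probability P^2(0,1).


Computing P^2 by matrix multiplication.
P = [[0.6500, 0.3500], [0.2100, 0.7900]]
After raising P to the power 2:
P^2(0,1) = 0.5040

0.5040


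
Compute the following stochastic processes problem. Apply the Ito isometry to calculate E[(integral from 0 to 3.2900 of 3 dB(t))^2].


By Ito isometry: E[(int f dB)^2] = int f^2 dt
= 3^2 * 3.2900
= 9 * 3.2900 = 29.6100

29.6100


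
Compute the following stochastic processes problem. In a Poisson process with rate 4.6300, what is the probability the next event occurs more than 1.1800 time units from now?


P(X > t) = exp(-lambda * t)
= exp(-4.6300 * 1.1800)
= exp(-5.4634) = 0.0042

0.0042


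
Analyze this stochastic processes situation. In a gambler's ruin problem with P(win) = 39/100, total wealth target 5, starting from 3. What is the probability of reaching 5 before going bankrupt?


Gambler's ruin formula:
r = q/p = 0.6100/0.3900 = 1.5641
P(win) = (1 - r^i)/(1 - r^N)
= (1 - 1.5641^3)/(1 - 1.5641^5)
= 0.3380

0.3380


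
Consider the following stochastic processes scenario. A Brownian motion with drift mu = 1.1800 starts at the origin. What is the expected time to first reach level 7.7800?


Expected first passage time = a/mu
= 7.7800/1.1800
= 6.5932

6.5932


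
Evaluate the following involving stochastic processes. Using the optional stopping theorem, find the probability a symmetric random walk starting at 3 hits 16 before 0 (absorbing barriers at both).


By optional stopping theorem: E(M at tau) = M(0) = 3
P(hit 16)*16 + P(hit 0)*0 = 3
P(hit 16) = (3 - 0)/(16 - 0) = 3/16 = 0.1875

0.1875


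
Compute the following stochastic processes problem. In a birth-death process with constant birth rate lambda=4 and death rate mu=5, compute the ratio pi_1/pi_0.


For birth-death process, pi_n/pi_0 = (lambda/mu)^n
= (4/5)^1
= 0.8000

0.8000


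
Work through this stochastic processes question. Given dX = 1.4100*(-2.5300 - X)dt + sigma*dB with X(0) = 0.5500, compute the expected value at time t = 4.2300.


E[X(t)] = mu + (X(0) - mu)*exp(-theta*t)
= -2.5300 + (0.5500 - -2.5300)*exp(-1.4100*4.2300)
= -2.5300 + 3.0800 * 0.0026
= -2.5221

-2.5221


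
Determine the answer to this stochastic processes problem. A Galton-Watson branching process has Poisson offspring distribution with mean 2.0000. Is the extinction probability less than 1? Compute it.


Since mu = 2.0000 > 1, extinction prob q < 1.
Solve s = exp(mu*(s-1)) iteratively.
q = 0.2032

0.2032


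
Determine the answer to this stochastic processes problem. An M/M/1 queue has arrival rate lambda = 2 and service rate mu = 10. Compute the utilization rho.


rho = lambda/mu
= 2/10
= 0.2000

0.2000


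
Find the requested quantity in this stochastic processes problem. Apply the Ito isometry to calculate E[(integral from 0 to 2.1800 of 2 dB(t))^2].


By Ito isometry: E[(int f dB)^2] = int f^2 dt
= 2^2 * 2.1800
= 4 * 2.1800 = 8.7200

8.7200


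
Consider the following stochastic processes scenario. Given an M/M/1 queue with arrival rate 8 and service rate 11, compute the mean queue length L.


rho = 8/11 = 0.7273
L = rho/(1-rho)
= 0.7273/0.2727
= 2.6667

2.6667


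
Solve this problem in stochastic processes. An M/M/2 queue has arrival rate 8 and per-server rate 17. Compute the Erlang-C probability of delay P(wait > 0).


a = lambda/mu = 0.4706
rho = a/c = 0.2353
Erlang-C formula applied:
C(c,a) = 0.0896

0.0896


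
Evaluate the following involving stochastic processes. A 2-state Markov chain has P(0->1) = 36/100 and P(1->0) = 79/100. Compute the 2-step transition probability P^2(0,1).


Computing P^2 by matrix multiplication.
P = [[0.6400, 0.3600], [0.7900, 0.2100]]
After raising P to the power 2:
P^2(0,1) = 0.3060

0.3060


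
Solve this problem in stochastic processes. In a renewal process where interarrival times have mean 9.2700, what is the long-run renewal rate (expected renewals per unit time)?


Long-run renewal rate = 1/E(X)
= 1/9.2700
= 0.1079

0.1079


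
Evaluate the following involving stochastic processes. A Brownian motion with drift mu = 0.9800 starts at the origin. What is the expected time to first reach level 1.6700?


Expected first passage time = a/mu
= 1.6700/0.9800
= 1.7041

1.7041


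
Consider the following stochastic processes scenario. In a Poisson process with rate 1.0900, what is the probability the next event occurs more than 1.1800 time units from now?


P(X > t) = exp(-lambda * t)
= exp(-1.0900 * 1.1800)
= exp(-1.2862) = 0.2763

0.2763


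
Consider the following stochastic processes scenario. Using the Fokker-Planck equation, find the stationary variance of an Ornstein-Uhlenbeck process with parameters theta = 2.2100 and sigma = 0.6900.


Stationary variance = sigma^2 / (2*theta)
= 0.6900^2 / (2*2.2100)
= 0.4761 / 4.4200
= 0.1077

0.1077


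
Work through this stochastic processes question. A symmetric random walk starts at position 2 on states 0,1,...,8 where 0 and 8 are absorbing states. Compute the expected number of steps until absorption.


For symmetric RW on 0,...,N with absorbing barriers, E(i) = i*(N-i)
E(2) = 2 * 6 = 12

12


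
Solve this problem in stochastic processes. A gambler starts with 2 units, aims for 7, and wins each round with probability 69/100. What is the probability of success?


Gambler's ruin formula:
r = q/p = 0.3100/0.6900 = 0.4493
P(win) = (1 - r^i)/(1 - r^N)
= (1 - 0.4493^2)/(1 - 0.4493^7)
= 0.8011

0.8011


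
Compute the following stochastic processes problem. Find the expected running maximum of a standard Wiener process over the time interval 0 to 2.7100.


E(max B(s)) = sqrt(2t/pi)
= sqrt(2*2.7100/pi)
= sqrt(1.7252)
= 1.3135

1.3135


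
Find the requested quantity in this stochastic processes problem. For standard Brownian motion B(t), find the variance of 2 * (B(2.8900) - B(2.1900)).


Var(alpha*(B(t)-B(s))) = alpha^2 * (t-s)
= 2^2 * (2.8900 - 2.1900)
= 4 * 0.7000
= 2.8000

2.8000


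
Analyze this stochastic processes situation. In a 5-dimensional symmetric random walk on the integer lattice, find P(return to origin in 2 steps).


P(return in 2 steps) = P(reverse first step) = 1/(2d)
= 1/10
= 0.1000

0.1000


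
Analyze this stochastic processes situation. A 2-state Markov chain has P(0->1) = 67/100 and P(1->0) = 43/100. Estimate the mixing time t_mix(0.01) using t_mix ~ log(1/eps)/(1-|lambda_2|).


lambda_2 = |1 - p01 - p10| = |1 - 0.6700 - 0.4300| = 0.1000
t_mix ~ log(1/eps)/(1 - |lambda_2|)
= log(100)/(1 - 0.1000) = 4.6052/0.9000
= 5.1169

5.1169


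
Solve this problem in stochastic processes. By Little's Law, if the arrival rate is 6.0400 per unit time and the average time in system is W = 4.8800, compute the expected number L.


Little's Law: L = lambda * W
= 6.0400 * 4.8800
= 29.4752

29.4752


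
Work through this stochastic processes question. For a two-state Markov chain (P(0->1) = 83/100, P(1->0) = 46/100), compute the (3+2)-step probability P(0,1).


P^5 = P^3 * P^2
Computing via matrix multiplication of the transition matrix.
Entry (0,1) of P^5 = 0.6447

0.6447


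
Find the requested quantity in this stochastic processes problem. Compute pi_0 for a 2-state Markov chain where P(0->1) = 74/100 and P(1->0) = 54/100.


Stationary distribution: pi_0 = p10/(p01+p10), pi_1 = p01/(p01+p10)
p01 = 0.7400, p10 = 0.5400
pi_0 = 0.4219

0.4219


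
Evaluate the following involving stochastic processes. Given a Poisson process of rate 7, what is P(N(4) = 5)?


P(N(t)=k) = (lambda*t)^k * exp(-lambda*t) / k!
lambda*t = 28
= 28^5 * exp(-28) / 5!
= 17210368 * 6.9144e-13 / 120
= 9.9166e-08

9.9166e-08


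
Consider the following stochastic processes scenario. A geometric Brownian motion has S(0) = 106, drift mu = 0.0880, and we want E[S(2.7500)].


E[S(t)] = S(0) * exp(mu * t)
= 106 * exp(0.0880 * 2.7500)
= 106 * 1.2738
= 135.0222

135.0222


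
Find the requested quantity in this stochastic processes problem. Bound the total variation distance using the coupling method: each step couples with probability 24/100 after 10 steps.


TV distance bound <= (1-delta)^n
= (1 - 0.2400)^10
= 0.7600^10
= 0.0643

0.0643


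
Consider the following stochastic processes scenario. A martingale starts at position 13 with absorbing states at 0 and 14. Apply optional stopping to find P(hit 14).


By optional stopping theorem: E(M at tau) = M(0) = 13
P(hit 14)*14 + P(hit 0)*0 = 13
P(hit 14) = (13 - 0)/(14 - 0) = 13/14 = 0.9286

0.9286


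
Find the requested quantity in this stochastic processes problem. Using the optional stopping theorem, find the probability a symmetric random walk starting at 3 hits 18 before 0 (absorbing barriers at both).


By optional stopping theorem: E(M at tau) = M(0) = 3
P(hit 18)*18 + P(hit 0)*0 = 3
P(hit 18) = (3 - 0)/(18 - 0) = 1/6 = 0.1667

0.1667


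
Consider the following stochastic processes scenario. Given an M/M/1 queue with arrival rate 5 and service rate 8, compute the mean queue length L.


rho = 5/8 = 0.6250
L = rho/(1-rho)
= 0.6250/0.3750
= 1.6667

1.6667


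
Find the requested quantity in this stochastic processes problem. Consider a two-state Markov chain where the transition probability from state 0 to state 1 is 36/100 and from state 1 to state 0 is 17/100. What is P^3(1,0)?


Computing P^3 by matrix multiplication.
P = [[0.6400, 0.3600], [0.1700, 0.8300]]
After raising P to the power 3:
P^3(1,0) = 0.2875

0.2875


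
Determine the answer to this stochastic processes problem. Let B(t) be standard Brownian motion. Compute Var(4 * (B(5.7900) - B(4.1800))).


Var(alpha*(B(t)-B(s))) = alpha^2 * (t-s)
= 4^2 * (5.7900 - 4.1800)
= 16 * 1.6100
= 25.7600

25.7600


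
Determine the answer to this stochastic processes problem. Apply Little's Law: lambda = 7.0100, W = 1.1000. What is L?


Little's Law: L = lambda * W
= 7.0100 * 1.1000
= 7.7110

7.7110


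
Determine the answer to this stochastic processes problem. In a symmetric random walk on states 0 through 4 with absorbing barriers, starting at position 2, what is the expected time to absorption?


For symmetric RW on 0,...,N with absorbing barriers, E(i) = i*(N-i)
E(2) = 2 * 2 = 4

4


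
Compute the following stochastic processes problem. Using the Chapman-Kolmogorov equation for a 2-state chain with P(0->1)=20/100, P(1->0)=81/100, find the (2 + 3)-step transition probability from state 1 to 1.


P^5 = P^2 * P^3
Computing via matrix multiplication of the transition matrix.
Entry (1,1) of P^5 = 0.1980

0.1980


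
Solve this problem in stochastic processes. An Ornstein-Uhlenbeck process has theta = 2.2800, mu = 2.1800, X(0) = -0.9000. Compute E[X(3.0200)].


E[X(t)] = mu + (X(0) - mu)*exp(-theta*t)
= 2.1800 + (-0.9000 - 2.1800)*exp(-2.2800*3.0200)
= 2.1800 + -3.0800 * 0.0010
= 2.1769

2.1769


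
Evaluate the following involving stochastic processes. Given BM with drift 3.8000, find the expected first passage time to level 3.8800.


Expected first passage time = a/mu
= 3.8800/3.8000
= 1.0211

1.0211


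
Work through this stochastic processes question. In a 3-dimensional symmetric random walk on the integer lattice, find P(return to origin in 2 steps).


P(return in 2 steps) = P(reverse first step) = 1/(2d)
= 1/6
= 0.1667

0.1667


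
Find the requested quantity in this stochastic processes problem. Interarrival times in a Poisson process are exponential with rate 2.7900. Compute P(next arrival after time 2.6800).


P(X > t) = exp(-lambda * t)
= exp(-2.7900 * 2.6800)
= exp(-7.4772) = 5.6584e-04

5.6584e-04


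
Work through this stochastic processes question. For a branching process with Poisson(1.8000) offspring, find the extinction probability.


Since mu = 1.8000 > 1, extinction prob q < 1.
Solve s = exp(mu*(s-1)) iteratively.
q = 0.2676

0.2676


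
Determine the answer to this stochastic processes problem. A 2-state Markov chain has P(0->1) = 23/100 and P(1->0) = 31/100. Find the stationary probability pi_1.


Stationary distribution: pi_0 = p10/(p01+p10), pi_1 = p01/(p01+p10)
p01 = 0.2300, p10 = 0.3100
pi_1 = 0.4259

0.4259


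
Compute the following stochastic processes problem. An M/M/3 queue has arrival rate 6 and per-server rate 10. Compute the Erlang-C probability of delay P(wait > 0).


a = lambda/mu = 0.6000
rho = a/c = 0.2000
Erlang-C formula applied:
C(c,a) = 0.0247

0.0247


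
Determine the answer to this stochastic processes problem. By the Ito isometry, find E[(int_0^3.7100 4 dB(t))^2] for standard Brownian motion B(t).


By Ito isometry: E[(int f dB)^2] = int f^2 dt
= 4^2 * 3.7100
= 16 * 3.7100 = 59.3600

59.3600


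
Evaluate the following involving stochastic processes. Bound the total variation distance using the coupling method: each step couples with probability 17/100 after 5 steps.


TV distance bound <= (1-delta)^n
= (1 - 0.1700)^5
= 0.8300^5
= 0.3939

0.3939


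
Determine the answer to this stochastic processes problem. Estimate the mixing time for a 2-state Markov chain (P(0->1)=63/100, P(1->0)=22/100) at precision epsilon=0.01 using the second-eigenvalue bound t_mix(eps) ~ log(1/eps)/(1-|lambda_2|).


lambda_2 = |1 - p01 - p10| = |1 - 0.6300 - 0.2200| = 0.1500
t_mix ~ log(1/eps)/(1 - |lambda_2|)
= log(100)/(1 - 0.1500) = 4.6052/0.8500
= 5.4178

5.4178


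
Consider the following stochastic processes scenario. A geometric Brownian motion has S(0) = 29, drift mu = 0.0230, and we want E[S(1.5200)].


E[S(t)] = S(0) * exp(mu * t)
= 29 * exp(0.0230 * 1.5200)
= 29 * 1.0356
= 30.0318

30.0318


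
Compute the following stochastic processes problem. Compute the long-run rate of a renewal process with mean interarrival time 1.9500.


Long-run renewal rate = 1/E(X)
= 1/1.9500
= 0.5128

0.5128


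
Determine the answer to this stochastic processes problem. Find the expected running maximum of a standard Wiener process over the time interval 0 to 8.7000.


E(max B(s)) = sqrt(2t/pi)
= sqrt(2*8.7000/pi)
= sqrt(5.5386)
= 2.3534

2.3534


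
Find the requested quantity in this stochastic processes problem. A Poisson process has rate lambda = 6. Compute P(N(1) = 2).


P(N(t)=k) = (lambda*t)^k * exp(-lambda*t) / k!
lambda*t = 6
= 6^2 * exp(-6) / 2!
= 36 * 0.0025 / 2
= 0.0446

0.0446


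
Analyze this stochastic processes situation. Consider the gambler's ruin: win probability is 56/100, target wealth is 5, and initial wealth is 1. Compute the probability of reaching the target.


Gambler's ruin formula:
r = q/p = 0.4400/0.5600 = 0.7857
P(win) = (1 - r^i)/(1 - r^N)
= (1 - 0.7857^1)/(1 - 0.7857^5)
= 0.3059

0.3059


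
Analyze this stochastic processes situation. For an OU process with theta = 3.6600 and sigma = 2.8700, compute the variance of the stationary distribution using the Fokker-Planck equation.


Stationary variance = sigma^2 / (2*theta)
= 2.8700^2 / (2*3.6600)
= 8.2369 / 7.3200
= 1.1253

1.1253
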